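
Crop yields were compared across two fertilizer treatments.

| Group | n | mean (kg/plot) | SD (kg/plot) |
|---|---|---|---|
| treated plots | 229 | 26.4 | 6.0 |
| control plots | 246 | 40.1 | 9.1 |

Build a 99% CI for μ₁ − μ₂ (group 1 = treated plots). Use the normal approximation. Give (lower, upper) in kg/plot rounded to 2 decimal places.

(-15.51, -11.89)

Standard errors of each mean: 6.0/√229 = 0.3965 and 9.1/√246 = 0.5802.
SE(x̄₁ − x̄₂) = √(0.3965² + 0.5802²) = 0.7027 for independent samples with unequal variances.
With z* = 2.576, the margin is 2.576 × 0.7027 = 1.8102.
x̄₁ − x̄₂ = 26.4 − 40.1 = -13.7000; the interval is -13.7000 ± 1.8102 = (-15.51, -11.89).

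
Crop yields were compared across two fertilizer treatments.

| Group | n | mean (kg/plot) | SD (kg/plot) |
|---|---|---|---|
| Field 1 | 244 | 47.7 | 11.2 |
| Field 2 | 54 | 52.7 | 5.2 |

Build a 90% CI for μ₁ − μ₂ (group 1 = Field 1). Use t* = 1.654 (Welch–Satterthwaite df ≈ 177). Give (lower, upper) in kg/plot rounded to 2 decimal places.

(-6.67, -3.33)

Per-group SEs: s₁/√n₁ = 11.2/√244 = 0.7170, s₂/√n₂ = 5.2/√54 = 0.7076.
Unpooled SE of the difference: √(0.514089 + 0.50069776) = 1.0074.
Margin of error = t* · SE = 1.654 × 1.0074 = 1.6662.
x̄₁ − x̄₂ = 47.7 − 52.7 = -5.0000.
CI: -5.0000 ± 1.6662 = (-6.67, -3.33).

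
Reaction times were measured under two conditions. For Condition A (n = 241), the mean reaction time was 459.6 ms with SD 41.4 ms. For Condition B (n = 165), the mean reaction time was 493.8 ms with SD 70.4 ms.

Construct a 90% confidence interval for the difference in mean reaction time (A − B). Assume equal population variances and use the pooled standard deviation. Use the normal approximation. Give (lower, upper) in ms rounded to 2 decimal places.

(-43.35, -25.05)

s_p = √[((n₁−1)s₁² + (n₂−1)s₂²)/(n₁+n₂−2)] = √[(240·41.4² + 164·70.4²)/404] = 55.0463.
SE = 55.0463·√(1/241 + 1/165) = 5.5621.
With z* = 1.645, margin = 1.645 × 5.5621 = 9.1497.
x̄₁ − x̄₂ = 459.6 − 493.8 = -34.2000; interval -34.2000 ± 9.1497 = (-43.35, -25.05).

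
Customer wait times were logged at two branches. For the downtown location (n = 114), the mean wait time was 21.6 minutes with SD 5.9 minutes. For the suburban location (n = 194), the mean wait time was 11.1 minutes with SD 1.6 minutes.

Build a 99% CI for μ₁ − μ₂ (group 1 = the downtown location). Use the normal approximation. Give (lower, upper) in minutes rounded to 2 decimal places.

Standard errors of each mean: 5.9/√114 = 0.5526 and 1.6/√194 = 0.1149.
SE(x̄₁ − x̄₂) = √(0.5526² + 0.1149²) = 0.5644 for independent samples with unequal variances.
With z* = 2.576, the margin is 2.576 × 0.5644 = 1.4539.
x̄₁ − x̄₂ = 21.6 − 11.1 = 10.5000; the interval is 10.5000 ± 1.4539 = (9.05, 11.95).

(9.05, 11.95)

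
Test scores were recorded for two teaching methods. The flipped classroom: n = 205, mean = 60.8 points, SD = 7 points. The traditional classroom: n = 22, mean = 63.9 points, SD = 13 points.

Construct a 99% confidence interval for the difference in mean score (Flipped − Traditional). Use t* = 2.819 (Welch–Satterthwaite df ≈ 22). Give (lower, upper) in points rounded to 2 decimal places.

(-11.03, 4.83)

Standard errors of each mean: 7/√205 = 0.4889 and 13/√22 = 2.7716.
SE(x̄₁ − x̄₂) = √(0.4889² + 2.7716²) = 2.8144 for independent samples with unequal variances.
With t* = 2.819, the margin is 2.819 × 2.8144 = 7.9338.
x̄₁ − x̄₂ = 60.8 − 63.9 = -3.1000; the interval is -3.1000 ± 7.9338 = (-11.03, 4.83).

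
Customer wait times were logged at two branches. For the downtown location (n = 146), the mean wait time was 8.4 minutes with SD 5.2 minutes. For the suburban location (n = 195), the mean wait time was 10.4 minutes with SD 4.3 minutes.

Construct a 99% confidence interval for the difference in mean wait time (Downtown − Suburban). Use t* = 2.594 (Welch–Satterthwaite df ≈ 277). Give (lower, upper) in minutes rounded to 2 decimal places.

Standard errors of each mean: 5.2/√146 = 0.4304 and 4.3/√195 = 0.3079.
SE(x̄₁ − x̄₂) = √(0.4304² + 0.3079²) = 0.5292 for independent samples with unequal variances.
With t* = 2.594, the margin is 2.594 × 0.5292 = 1.3727.
x̄₁ − x̄₂ = 8.4 − 10.4 = -2.0000; the interval is -2.0000 ± 1.3727 = (-3.37, -0.63).

(-3.37, -0.63)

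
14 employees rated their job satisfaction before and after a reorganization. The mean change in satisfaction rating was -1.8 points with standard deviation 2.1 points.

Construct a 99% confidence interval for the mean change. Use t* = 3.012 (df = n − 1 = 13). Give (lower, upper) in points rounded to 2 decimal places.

(-3.49, -0.11)

This is a matched-pairs design, so SE = s_d/√n = 2.1/√14 = 0.5612.
Margin = 3.012 × 0.5612 = 1.6903; the interval is -1.8 ± 1.6903 = (-3.49, -0.11).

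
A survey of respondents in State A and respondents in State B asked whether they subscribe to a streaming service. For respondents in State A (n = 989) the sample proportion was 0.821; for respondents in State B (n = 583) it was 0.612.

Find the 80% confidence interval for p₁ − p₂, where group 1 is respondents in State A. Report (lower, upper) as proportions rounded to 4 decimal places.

(0.1788, 0.2392)

The two standard errors are √(0.8210×0.1790/989) = 0.01219 and √(0.6120×0.3880/583) = 0.02018.
Because the samples are independent, SE_diff = √(0.01219² + 0.02018²) = 0.02358.
Using z* = 1.282 for 80%, ME = 1.282 × 0.02358 = 0.03023.
p̂₁ − p̂₂ = 0.2090; interval 0.2090 ± 0.03023 gives (0.1788, 0.2392).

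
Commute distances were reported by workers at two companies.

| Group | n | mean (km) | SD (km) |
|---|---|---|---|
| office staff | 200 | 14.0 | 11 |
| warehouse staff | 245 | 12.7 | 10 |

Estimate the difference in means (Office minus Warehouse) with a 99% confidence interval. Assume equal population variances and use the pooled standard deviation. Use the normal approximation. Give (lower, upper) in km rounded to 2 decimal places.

s_p = √[((n₁−1)s₁² + (n₂−1)s₂²)/(n₁+n₂−2)] = √[(199·11² + 244·10²)/443] = 10.4610.
SE = 10.4610·√(1/200 + 1/245) = 0.9969.
With z* = 2.576, margin = 2.576 × 0.9969 = 2.5680.
x̄₁ − x̄₂ = 14.0 − 12.7 = 1.3000; interval 1.3000 ± 2.5680 = (-1.27, 3.87).

(-1.27, 3.87)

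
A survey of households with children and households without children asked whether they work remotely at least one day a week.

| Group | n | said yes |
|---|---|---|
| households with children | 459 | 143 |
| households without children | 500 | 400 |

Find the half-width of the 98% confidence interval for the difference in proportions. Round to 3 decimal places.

0.065

Sample proportions: 143/459 = 0.3115, 400/500 = 0.8000.
Each SE is √(p̂(1−p̂)/n): √(0.3115·0.6885/459) = 0.02162 and √(0.8000·0.2000/500) = 0.01789.
SE(p̂₁ − p̂₂) = √(SE₁² + SE₂²) = √(0.0004674244 + 0.0003200521) = 0.02806, since the two samples are independent.
At 98% confidence z* = 2.326; margin = 2.326 × 0.02806 = 0.06527.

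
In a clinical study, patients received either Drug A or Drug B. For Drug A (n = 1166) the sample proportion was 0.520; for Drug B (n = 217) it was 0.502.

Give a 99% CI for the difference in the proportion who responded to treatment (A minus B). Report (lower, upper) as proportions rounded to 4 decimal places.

(-0.0772, 0.1132)

Each SE is √(p̂(1−p̂)/n): √(0.5200·0.4800/1166) = 0.01463 and √(0.5020·0.4980/217) = 0.03394.
SE(p̂₁ − p̂₂) = √(SE₁² + SE₂²) = √(0.0002140369 + 0.0011519236) = 0.03696, since the two samples are independent.
At 99% confidence z* = 2.576; margin = 2.576 × 0.03696 = 0.09521.
The difference is 0.5200 − 0.5020 = 0.0180, so the interval is 0.0180 ± 0.09521 = (-0.0772, 0.1132).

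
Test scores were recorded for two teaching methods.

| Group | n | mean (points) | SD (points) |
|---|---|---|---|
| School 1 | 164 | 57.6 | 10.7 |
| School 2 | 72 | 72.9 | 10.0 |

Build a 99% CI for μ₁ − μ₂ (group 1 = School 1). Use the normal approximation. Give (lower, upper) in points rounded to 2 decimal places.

(-19.02, -11.58)

Standard errors of each mean: 10.7/√164 = 0.8355 and 10.0/√72 = 1.1785.
SE(x̄₁ − x̄₂) = √(0.8355² + 1.1785²) = 1.4446 for independent samples with unequal variances.
With z* = 2.576, the margin is 2.576 × 1.4446 = 3.7213.
x̄₁ − x̄₂ = 57.6 − 72.9 = -15.3000; the interval is -15.3000 ± 3.7213 = (-19.02, -11.58).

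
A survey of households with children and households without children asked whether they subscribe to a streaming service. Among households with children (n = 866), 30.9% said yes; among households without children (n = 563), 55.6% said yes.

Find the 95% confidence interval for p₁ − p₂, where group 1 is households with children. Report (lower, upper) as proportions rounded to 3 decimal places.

SE₁ = √(p̂₁(1−p̂₁)/n₁) = √(0.3090·0.6910/866) = 0.01570; SE₂ = √(0.5560·0.4440/563) = 0.02094.
Independent samples: SE of the difference = √(SE₁² + SE₂²) = √(0.00024649 + 0.0004384836) = 0.02617.
z* for 95% confidence is 1.960, so the margin of error is 1.960 × 0.02617 = 0.05129.
Point estimate p̂₁ − p̂₂ = 0.3090 − 0.5560 = -0.2470.
-0.2470 ± 0.05129 → (-0.298, -0.196).

(-0.298, -0.196)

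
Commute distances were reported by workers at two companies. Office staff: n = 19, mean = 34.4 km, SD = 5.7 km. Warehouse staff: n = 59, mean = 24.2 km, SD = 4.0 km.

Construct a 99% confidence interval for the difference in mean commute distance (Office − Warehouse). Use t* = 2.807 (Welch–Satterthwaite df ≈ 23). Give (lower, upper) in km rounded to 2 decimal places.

(6.25, 14.15)

SE₁ = s₁/√n₁ = 5.7/√19 = 1.3077; SE₂ = 4.0/√59 = 0.5208.
Independent samples, unequal variances: SE_diff = √(SE₁² + SE₂²) = √(1.71007929 + 0.27123264) = 1.4076.
t* = 2.807, so margin of error = 2.807 × 1.4076 = 3.9511.
Difference in means = 34.4 − 24.2 = 10.2000.
10.2000 ± 3.9511 → (6.25, 14.15).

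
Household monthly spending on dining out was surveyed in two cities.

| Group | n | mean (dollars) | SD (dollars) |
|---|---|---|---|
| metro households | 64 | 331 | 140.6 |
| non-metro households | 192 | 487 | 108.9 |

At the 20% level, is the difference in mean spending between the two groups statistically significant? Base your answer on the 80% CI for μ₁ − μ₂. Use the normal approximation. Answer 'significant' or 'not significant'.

SE₁ = s₁/√n₁ = 140.6/√64 = 17.5750; SE₂ = 108.9/√192 = 7.8592.
Independent samples, unequal variances: SE_diff = √(SE₁² + SE₂²) = √(308.880625 + 61.76702464) = 19.2522.
z* = 1.282, so margin of error = 1.282 × 19.2522 = 24.6813.
Difference in means = 331 − 487 = -156.0000.
-156.0000 ± 24.6813 → (-180.6813, -131.3187).
The interval (-180.6813, -131.3187) does not contain 0, so the difference is significant.

significant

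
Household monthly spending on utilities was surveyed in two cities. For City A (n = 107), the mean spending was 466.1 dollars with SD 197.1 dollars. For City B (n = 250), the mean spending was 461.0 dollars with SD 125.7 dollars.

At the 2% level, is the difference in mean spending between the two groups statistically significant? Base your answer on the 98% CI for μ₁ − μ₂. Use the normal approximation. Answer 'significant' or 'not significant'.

SE₁ = s₁/√n₁ = 197.1/√107 = 19.0544; SE₂ = 125.7/√250 = 7.9500.
Independent samples, unequal variances: SE_diff = √(SE₁² + SE₂²) = √(363.07015936 + 63.2025) = 20.6464.
z* = 2.326, so margin of error = 2.326 × 20.6464 = 48.0235.
Difference in means = 466.1 − 461.0 = 5.1000.
5.1000 ± 48.0235 → (-42.9235, 53.1235).
The interval (-42.9235, 53.1235) contains 0, so the difference is not significant.

not significant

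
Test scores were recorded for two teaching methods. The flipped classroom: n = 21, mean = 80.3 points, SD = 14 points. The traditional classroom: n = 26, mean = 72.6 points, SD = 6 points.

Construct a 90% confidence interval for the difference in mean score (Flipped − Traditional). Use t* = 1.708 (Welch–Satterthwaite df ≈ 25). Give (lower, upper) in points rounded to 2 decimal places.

(2.11, 13.29)

Per-group SEs: s₁/√n₁ = 14/√21 = 3.0551, s₂/√n₂ = 6/√26 = 1.1767.
Unpooled SE of the difference: √(9.33363601 + 1.38462289) = 3.2739.
Margin of error = t* · SE = 1.708 × 3.2739 = 5.5918.
x̄₁ − x̄₂ = 80.3 − 72.6 = 7.7000.
CI: 7.7000 ± 5.5918 = (2.11, 13.29).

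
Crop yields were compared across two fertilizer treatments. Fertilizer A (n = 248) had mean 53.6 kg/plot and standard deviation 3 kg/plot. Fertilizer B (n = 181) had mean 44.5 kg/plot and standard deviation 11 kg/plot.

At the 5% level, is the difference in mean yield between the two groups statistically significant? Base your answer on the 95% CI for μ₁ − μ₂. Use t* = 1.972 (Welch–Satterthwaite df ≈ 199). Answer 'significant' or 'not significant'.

significant

Standard errors of each mean: 3/√248 = 0.1905 and 11/√181 = 0.8176.
SE(x̄₁ − x̄₂) = √(0.1905² + 0.8176²) = 0.8395 for independent samples with unequal variances.
With t* = 1.972, the margin is 1.972 × 0.8395 = 1.6555.
x̄₁ − x̄₂ = 53.6 − 44.5 = 9.1000; the interval is 9.1000 ± 1.6555 = (7.4445, 10.7555).
The interval (7.4445, 10.7555) does not contain 0, so the difference is significant.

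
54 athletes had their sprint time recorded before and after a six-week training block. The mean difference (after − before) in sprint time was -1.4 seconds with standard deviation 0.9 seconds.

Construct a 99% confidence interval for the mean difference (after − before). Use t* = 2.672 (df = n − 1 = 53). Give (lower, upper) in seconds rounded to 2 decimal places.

(-1.73, -1.07)

Paired design: SE = s_d/√n = 0.9/√54 = 0.1225.
t* = 2.672; margin of error = 2.672 × 0.1225 = 0.3273.
-1.4 ± 0.3273 → (-1.73, -1.07).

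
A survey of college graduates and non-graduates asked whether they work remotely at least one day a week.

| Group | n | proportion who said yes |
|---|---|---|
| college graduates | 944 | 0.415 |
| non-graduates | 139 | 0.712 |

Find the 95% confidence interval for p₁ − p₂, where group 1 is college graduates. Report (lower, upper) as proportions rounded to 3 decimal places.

(-0.379, -0.215)

The two standard errors are √(0.4150×0.5850/944) = 0.01604 and √(0.7120×0.2880/139) = 0.03841.
Because the samples are independent, SE_diff = √(0.01604² + 0.03841²) = 0.04162.
Using z* = 1.960 for 95%, ME = 1.960 × 0.04162 = 0.08158.
p̂₁ − p̂₂ = -0.2970; interval -0.2970 ± 0.08158 gives (-0.379, -0.215).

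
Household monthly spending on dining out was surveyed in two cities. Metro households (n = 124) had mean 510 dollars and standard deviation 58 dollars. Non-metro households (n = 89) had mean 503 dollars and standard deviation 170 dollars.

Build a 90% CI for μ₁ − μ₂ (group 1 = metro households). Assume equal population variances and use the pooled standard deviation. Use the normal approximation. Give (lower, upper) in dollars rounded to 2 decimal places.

s_p = √[((n₁−1)s₁² + (n₂−1)s₂²)/(n₁+n₂−2)] = √[(123·58² + 88·170²)/211] = 118.3811.
SE = 118.3811·√(1/124 + 1/89) = 16.4462.
With z* = 1.645, margin = 1.645 × 16.4462 = 27.0540.
x̄₁ − x̄₂ = 510 − 503 = 7.0000; interval 7.0000 ± 27.0540 = (-20.05, 34.05).

(-20.05, 34.05)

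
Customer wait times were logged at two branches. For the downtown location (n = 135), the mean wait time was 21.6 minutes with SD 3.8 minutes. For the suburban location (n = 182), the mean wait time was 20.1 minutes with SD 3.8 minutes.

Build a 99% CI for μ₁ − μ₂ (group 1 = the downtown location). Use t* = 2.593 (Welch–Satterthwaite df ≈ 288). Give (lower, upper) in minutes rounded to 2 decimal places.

(0.38, 2.62)

SE₁ = s₁/√n₁ = 3.8/√135 = 0.3271; SE₂ = 3.8/√182 = 0.2817.
Independent samples, unequal variances: SE_diff = √(SE₁² + SE₂²) = √(0.10699441 + 0.07935489) = 0.4317.
t* = 2.593, so margin of error = 2.593 × 0.4317 = 1.1194.
Difference in means = 21.6 − 20.1 = 1.5000.
1.5000 ± 1.1194 → (0.38, 2.62).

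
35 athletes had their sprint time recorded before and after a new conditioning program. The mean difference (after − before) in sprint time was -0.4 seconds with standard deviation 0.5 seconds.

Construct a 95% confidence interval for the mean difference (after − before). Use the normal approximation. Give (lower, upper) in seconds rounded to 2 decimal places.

This is a matched-pairs design, so SE = s_d/√n = 0.5/√35 = 0.0845.
Margin = 1.960 × 0.0845 = 0.1656; the interval is -0.4 ± 0.1656 = (-0.57, -0.23).

(-0.57, -0.23)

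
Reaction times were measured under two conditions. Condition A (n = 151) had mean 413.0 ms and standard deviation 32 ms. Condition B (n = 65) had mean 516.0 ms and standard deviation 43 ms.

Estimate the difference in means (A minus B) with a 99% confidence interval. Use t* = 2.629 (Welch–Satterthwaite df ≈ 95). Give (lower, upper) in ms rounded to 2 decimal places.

(-118.60, -87.40)

SE₁ = s₁/√n₁ = 32/√151 = 2.6041; SE₂ = 43/√65 = 5.3335.
Independent samples, unequal variances: SE_diff = √(SE₁² + SE₂²) = √(6.78133681 + 28.44622225) = 5.9353.
t* = 2.629, so margin of error = 2.629 × 5.9353 = 15.6039.
Difference in means = 413.0 − 516.0 = -103.0000.
-103.0000 ± 15.6039 → (-118.60, -87.40).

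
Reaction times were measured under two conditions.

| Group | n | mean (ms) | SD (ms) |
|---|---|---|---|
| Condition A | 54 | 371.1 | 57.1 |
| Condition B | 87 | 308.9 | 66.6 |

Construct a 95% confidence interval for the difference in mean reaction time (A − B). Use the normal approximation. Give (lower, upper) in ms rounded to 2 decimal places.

Standard errors of each mean: 57.1/√54 = 7.7703 and 66.6/√87 = 7.1403.
SE(x̄₁ − x̄₂) = √(7.7703² + 7.1403²) = 10.5528 for independent samples with unequal variances.
With z* = 1.960, the margin is 1.960 × 10.5528 = 20.6835.
x̄₁ − x̄₂ = 371.1 − 308.9 = 62.2000; the interval is 62.2000 ± 20.6835 = (41.52, 82.88).

(41.52, 82.88)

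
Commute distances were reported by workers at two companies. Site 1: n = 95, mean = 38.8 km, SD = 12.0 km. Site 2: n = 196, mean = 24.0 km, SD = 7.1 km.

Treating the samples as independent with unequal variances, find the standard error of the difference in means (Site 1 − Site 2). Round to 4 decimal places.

Per-group SEs: s₁/√n₁ = 12.0/√95 = 1.2312, s₂/√n₂ = 7.1/√196 = 0.5071.
Unpooled SE of the difference: √(1.51585344 + 0.25715041) = 1.3315.

1.3315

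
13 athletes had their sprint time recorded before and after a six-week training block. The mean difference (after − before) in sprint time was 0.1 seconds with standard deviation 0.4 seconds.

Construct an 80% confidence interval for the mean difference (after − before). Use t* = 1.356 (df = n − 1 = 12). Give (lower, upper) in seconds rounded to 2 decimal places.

(-0.05, 0.25)

Paired design: SE = s_d/√n = 0.4/√13 = 0.1109.
t* = 1.356; margin of error = 1.356 × 0.1109 = 0.1504.
0.1 ± 0.1504 → (-0.05, 0.25).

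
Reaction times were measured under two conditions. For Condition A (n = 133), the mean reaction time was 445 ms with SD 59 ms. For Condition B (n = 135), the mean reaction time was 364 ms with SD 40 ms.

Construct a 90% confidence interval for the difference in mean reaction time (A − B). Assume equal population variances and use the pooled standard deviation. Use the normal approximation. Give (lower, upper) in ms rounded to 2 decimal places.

(70.88, 91.12)

s_p = √[((n₁−1)s₁² + (n₂−1)s₂²)/(n₁+n₂−2)] = √[(132·59² + 134·40²)/266] = 50.3332.
SE = 50.3332·√(1/133 + 1/135) = 6.1494.
With z* = 1.645, margin = 1.645 × 6.1494 = 10.1158.
x̄₁ − x̄₂ = 445 − 364 = 81.0000; interval 81.0000 ± 10.1158 = (70.88, 91.12).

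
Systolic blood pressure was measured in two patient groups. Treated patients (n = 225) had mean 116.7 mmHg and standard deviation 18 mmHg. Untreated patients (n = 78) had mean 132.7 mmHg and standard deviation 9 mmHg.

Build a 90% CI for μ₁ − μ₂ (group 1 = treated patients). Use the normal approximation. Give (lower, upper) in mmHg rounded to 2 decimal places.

Per-group SEs: s₁/√n₁ = 18/√225 = 1.2000, s₂/√n₂ = 9/√78 = 1.0190.
Unpooled SE of the difference: √(1.44 + 1.038361) = 1.5743.
Margin of error = z* · SE = 1.645 × 1.5743 = 2.5897.
x̄₁ − x̄₂ = 116.7 − 132.7 = -16.0000.
CI: -16.0000 ± 2.5897 = (-18.59, -13.41).

(-18.59, -13.41)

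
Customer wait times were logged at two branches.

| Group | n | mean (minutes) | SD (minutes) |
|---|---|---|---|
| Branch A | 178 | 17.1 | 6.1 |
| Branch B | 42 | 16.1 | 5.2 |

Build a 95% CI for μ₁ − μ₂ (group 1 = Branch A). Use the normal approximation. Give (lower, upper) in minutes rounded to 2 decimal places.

Per-group SEs: s₁/√n₁ = 6.1/√178 = 0.4572, s₂/√n₂ = 5.2/√42 = 0.8024.
Unpooled SE of the difference: √(0.20903184 + 0.64384576) = 0.9235.
Margin of error = z* · SE = 1.960 × 0.9235 = 1.8101.
x̄₁ − x̄₂ = 17.1 − 16.1 = 1.0000.
CI: 1.0000 ± 1.8101 = (-0.81, 2.81).

(-0.81, 2.81)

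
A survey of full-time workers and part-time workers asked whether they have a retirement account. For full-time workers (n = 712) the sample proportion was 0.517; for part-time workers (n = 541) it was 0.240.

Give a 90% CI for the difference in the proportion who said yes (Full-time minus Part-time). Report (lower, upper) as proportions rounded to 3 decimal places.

(0.234, 0.320)

Each SE is √(p̂(1−p̂)/n): √(0.5170·0.4830/712) = 0.01873 and √(0.2400·0.7600/541) = 0.01836.
SE(p̂₁ − p̂₂) = √(SE₁² + SE₂²) = √(0.0003508129 + 0.0003370896) = 0.02623, since the two samples are independent.
At 90% confidence z* = 1.645; margin = 1.645 × 0.02623 = 0.04315.
The difference is 0.5170 − 0.2400 = 0.2770, so the interval is 0.2770 ± 0.04315 = (0.234, 0.320).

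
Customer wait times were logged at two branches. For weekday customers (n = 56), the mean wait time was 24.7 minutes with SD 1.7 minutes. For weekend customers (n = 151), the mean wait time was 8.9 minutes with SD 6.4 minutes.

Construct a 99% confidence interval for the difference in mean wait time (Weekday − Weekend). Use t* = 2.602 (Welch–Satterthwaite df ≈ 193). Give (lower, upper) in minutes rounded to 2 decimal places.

(14.32, 17.28)

Standard errors of each mean: 1.7/√56 = 0.2272 and 6.4/√151 = 0.5208.
SE(x̄₁ − x̄₂) = √(0.2272² + 0.5208²) = 0.5682 for independent samples with unequal variances.
With t* = 2.602, the margin is 2.602 × 0.5682 = 1.4785.
x̄₁ − x̄₂ = 24.7 − 8.9 = 15.8000; the interval is 15.8000 ± 1.4785 = (14.32, 17.28).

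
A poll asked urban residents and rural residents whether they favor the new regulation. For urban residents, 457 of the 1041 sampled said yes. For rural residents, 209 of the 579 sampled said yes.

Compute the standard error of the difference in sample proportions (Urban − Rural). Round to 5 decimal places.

Sample proportions: 457/1041 = 0.4390, 209/579 = 0.3610.
Each SE is √(p̂(1−p̂)/n): √(0.4390·0.5610/1041) = 0.01538 and √(0.3610·0.6390/579) = 0.01996.
SE(p̂₁ − p̂₂) = √(SE₁² + SE₂²) = √(0.0002365444 + 0.0003984016) = 0.02520, since the two samples are independent.

0.02520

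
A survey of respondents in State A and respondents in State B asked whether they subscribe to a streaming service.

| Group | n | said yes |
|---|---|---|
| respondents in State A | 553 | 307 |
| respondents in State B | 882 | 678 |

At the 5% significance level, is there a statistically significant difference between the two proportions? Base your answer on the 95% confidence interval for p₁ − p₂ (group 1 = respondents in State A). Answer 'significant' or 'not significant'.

significant

p̂₁ = 307/553 = 0.5552 and p̂₂ = 678/882 = 0.7687.
SE₁ = √(p̂₁(1−p̂₁)/n₁) = √(0.5552·0.4448/553) = 0.02113; SE₂ = √(0.7687·0.2313/882) = 0.01420.
Independent samples: SE of the difference = √(SE₁² + SE₂²) = √(0.0004464769 + 0.00020164) = 0.02546.
z* for 95% confidence is 1.960, so the margin of error is 1.960 × 0.02546 = 0.04990.
Point estimate p̂₁ − p̂₂ = 0.5552 − 0.7687 = -0.2135.
-0.2135 ± 0.04990 → (-0.26340, -0.16360).
The interval (-0.26340, -0.16360) does not contain 0, so the difference is significant.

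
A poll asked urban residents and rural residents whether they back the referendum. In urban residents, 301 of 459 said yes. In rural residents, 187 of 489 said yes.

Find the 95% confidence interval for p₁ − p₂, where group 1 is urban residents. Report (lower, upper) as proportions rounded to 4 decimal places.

p̂₁ = 301/459 = 0.6558 and p̂₂ = 187/489 = 0.3824.
SE₁ = √(p̂₁(1−p̂₁)/n₁) = √(0.6558·0.3442/459) = 0.02218; SE₂ = √(0.3824·0.6176/489) = 0.02198.
Independent samples: SE of the difference = √(SE₁² + SE₂²) = √(0.0004919524 + 0.0004831204) = 0.03123.
z* for 95% confidence is 1.960, so the margin of error is 1.960 × 0.03123 = 0.06121.
Point estimate p̂₁ − p̂₂ = 0.6558 − 0.3824 = 0.2734.
0.2734 ± 0.06121 → (0.2122, 0.3346).

(0.2122, 0.3346)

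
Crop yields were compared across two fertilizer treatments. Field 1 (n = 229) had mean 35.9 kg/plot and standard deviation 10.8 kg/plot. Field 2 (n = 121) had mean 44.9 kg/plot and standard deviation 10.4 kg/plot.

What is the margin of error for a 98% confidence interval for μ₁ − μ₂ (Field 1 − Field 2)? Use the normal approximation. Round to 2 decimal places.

Per-group SEs: s₁/√n₁ = 10.8/√229 = 0.7137, s₂/√n₂ = 10.4/√121 = 0.9455.
Unpooled SE of the difference: √(0.50936769 + 0.89397025) = 1.1846.
Margin of error = z* · SE = 2.326 × 1.1846 = 2.7554.

2.76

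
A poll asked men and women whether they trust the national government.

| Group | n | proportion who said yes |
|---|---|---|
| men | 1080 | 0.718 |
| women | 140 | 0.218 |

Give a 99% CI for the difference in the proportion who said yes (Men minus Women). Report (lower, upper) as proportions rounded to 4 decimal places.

Each SE is √(p̂(1−p̂)/n): √(0.7180·0.2820/1080) = 0.01369 and √(0.2180·0.7820/140) = 0.03490.
SE(p̂₁ − p̂₂) = √(SE₁² + SE₂²) = √(0.0001874161 + 0.00121801) = 0.03749, since the two samples are independent.
At 99% confidence z* = 2.576; margin = 2.576 × 0.03749 = 0.09657.
The difference is 0.7180 − 0.2180 = 0.5000, so the interval is 0.5000 ± 0.09657 = (0.4034, 0.5966).

(0.4034, 0.5966)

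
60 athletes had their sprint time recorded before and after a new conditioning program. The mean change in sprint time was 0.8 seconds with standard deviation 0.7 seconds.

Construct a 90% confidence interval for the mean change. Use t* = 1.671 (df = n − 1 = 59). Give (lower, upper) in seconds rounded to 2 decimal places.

Paired design: SE = s_d/√n = 0.7/√60 = 0.0904.
t* = 1.671; margin of error = 1.671 × 0.0904 = 0.1511.
0.8 ± 0.1511 → (0.65, 0.95).

(0.65, 0.95)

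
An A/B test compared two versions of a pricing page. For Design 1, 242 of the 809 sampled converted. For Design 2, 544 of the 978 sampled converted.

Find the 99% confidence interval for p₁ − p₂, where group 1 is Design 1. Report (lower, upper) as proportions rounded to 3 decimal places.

(-0.315, -0.199)

First, p̂₁ = 242/809 = 0.2991; p̂₂ = 544/978 = 0.5562.
The two standard errors are √(0.2991×0.7009/809) = 0.01610 and √(0.5562×0.4438/978) = 0.01589.
Because the samples are independent, SE_diff = √(0.01610² + 0.01589²) = 0.02262.
Using z* = 2.576 for 99%, ME = 2.576 × 0.02262 = 0.05827.
p̂₁ − p̂₂ = -0.2571; interval -0.2571 ± 0.05827 gives (-0.315, -0.199).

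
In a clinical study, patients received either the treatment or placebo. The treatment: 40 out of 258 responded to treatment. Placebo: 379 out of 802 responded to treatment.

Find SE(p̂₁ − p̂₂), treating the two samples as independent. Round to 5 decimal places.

0.02861

First, p̂₁ = 40/258 = 0.1550; p̂₂ = 379/802 = 0.4726.
The two standard errors are √(0.1550×0.8450/258) = 0.02253 and √(0.4726×0.5274/802) = 0.01763.
Because the samples are independent, SE_diff = √(0.02253² + 0.01763²) = 0.02861.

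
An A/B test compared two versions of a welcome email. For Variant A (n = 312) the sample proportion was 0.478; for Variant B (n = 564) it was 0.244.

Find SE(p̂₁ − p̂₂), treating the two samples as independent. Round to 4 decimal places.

SE₁ = √(p̂₁(1−p̂₁)/n₁) = √(0.4780·0.5220/312) = 0.02828; SE₂ = √(0.2440·0.7560/564) = 0.01808.
Independent samples: SE of the difference = √(SE₁² + SE₂²) = √(0.0007997584 + 0.0003268864) = 0.03357.

0.0336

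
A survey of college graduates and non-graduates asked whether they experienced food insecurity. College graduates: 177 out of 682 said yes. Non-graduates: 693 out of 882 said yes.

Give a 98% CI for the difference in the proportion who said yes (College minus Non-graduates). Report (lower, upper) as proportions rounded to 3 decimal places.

(-0.577, -0.476)

Sample proportions: 177/682 = 0.2595, 693/882 = 0.7857.
Each SE is √(p̂(1−p̂)/n): √(0.2595·0.7405/682) = 0.01679 and √(0.7857·0.2143/882) = 0.01382.
SE(p̂₁ − p̂₂) = √(SE₁² + SE₂²) = √(0.0002819041 + 0.0001909924) = 0.02175, since the two samples are independent.
At 98% confidence z* = 2.326; margin = 2.326 × 0.02175 = 0.05059.
The difference is 0.2595 − 0.7857 = -0.5262, so the interval is -0.5262 ± 0.05059 = (-0.577, -0.476).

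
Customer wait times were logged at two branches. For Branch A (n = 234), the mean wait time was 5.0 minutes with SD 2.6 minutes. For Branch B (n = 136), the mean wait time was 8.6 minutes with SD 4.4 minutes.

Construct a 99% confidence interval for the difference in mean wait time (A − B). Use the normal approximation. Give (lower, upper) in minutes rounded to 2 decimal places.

Standard errors of each mean: 2.6/√234 = 0.1700 and 4.4/√136 = 0.3773.
SE(x̄₁ − x̄₂) = √(0.1700² + 0.3773²) = 0.4138 for independent samples with unequal variances.
With z* = 2.576, the margin is 2.576 × 0.4138 = 1.0659.
x̄₁ − x̄₂ = 5.0 − 8.6 = -3.6000; the interval is -3.6000 ± 1.0659 = (-4.67, -2.53).

(-4.67, -2.53)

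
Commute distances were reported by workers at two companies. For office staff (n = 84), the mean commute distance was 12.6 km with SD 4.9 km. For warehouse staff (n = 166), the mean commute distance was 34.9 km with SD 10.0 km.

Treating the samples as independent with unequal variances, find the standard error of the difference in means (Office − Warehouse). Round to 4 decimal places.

Standard errors of each mean: 4.9/√84 = 0.5346 and 10.0/√166 = 0.7762.
SE(x̄₁ − x̄₂) = √(0.5346² + 0.7762²) = 0.9425 for independent samples with unequal variances.

0.9425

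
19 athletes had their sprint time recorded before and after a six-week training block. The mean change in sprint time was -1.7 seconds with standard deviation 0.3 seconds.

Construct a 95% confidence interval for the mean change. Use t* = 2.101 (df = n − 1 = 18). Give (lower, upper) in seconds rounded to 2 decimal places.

(-1.84, -1.56)

Paired design: SE = s_d/√n = 0.3/√19 = 0.0688.
t* = 2.101; margin of error = 2.101 × 0.0688 = 0.1445.
-1.7 ± 0.1445 → (-1.84, -1.56).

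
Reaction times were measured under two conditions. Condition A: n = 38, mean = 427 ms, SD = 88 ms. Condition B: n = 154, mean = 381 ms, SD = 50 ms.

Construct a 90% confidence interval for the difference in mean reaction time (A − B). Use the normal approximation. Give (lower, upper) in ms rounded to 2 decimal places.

(21.60, 70.40)

Per-group SEs: s₁/√n₁ = 88/√38 = 14.2755, s₂/√n₂ = 50/√154 = 4.0291.
Unpooled SE of the difference: √(203.78990025 + 16.23364681) = 14.8332.
Margin of error = z* · SE = 1.645 × 14.8332 = 24.4006.
x̄₁ − x̄₂ = 427 − 381 = 46.0000.
CI: 46.0000 ± 24.4006 = (21.60, 70.40).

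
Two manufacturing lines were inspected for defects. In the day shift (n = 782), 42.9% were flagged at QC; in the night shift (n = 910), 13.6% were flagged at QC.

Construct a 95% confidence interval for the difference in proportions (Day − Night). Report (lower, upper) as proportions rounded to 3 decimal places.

Each SE is √(p̂(1−p̂)/n): √(0.4290·0.5710/782) = 0.01770 and √(0.1360·0.8640/910) = 0.01136.
SE(p̂₁ − p̂₂) = √(SE₁² + SE₂²) = √(0.00031329 + 0.0001290496) = 0.02103, since the two samples are independent.
At 95% confidence z* = 1.960; margin = 1.960 × 0.02103 = 0.04122.
The difference is 0.4290 − 0.1360 = 0.2930, so the interval is 0.2930 ± 0.04122 = (0.252, 0.334).

(0.252, 0.334)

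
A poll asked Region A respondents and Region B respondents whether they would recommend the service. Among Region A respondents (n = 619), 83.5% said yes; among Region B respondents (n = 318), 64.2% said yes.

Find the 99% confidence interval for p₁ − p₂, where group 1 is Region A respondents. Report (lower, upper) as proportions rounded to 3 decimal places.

Each SE is √(p̂(1−p̂)/n): √(0.8350·0.1650/619) = 0.01492 and √(0.6420·0.3580/318) = 0.02688.
SE(p̂₁ − p̂₂) = √(SE₁² + SE₂²) = √(0.0002226064 + 0.0007225344) = 0.03074, since the two samples are independent.
At 99% confidence z* = 2.576; margin = 2.576 × 0.03074 = 0.07919.
The difference is 0.8350 − 0.6420 = 0.1930, so the interval is 0.1930 ± 0.07919 = (0.114, 0.272).

(0.114, 0.272)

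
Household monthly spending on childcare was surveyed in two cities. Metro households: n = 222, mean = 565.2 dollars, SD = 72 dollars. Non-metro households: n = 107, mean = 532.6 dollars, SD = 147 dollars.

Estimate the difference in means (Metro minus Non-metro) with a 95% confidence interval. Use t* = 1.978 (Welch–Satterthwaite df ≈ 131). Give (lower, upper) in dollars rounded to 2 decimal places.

(2.91, 62.29)

Per-group SEs: s₁/√n₁ = 72/√222 = 4.8323, s₂/√n₂ = 147/√107 = 14.2110.
Unpooled SE of the difference: √(23.35112329 + 201.952521) = 15.0101.
Margin of error = t* · SE = 1.978 × 15.0101 = 29.6900.
x̄₁ − x̄₂ = 565.2 − 532.6 = 32.6000.
CI: 32.6000 ± 29.6900 = (2.91, 62.29).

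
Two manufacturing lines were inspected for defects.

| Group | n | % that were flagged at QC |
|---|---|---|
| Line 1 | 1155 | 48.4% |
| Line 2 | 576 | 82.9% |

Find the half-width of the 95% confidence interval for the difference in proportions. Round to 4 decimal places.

0.0421

Each SE is √(p̂(1−p̂)/n): √(0.4840·0.5160/1155) = 0.01470 and √(0.8290·0.1710/576) = 0.01569.
SE(p̂₁ − p̂₂) = √(SE₁² + SE₂²) = √(0.00021609 + 0.0002461761) = 0.02150, since the two samples are independent.
At 95% confidence z* = 1.960; margin = 1.960 × 0.02150 = 0.04214.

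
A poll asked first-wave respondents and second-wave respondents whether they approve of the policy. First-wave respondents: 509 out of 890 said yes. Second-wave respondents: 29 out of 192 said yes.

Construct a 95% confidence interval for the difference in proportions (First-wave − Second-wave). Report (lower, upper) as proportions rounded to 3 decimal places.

Sample proportions: 509/890 = 0.5719, 29/192 = 0.1510.
Each SE is √(p̂(1−p̂)/n): √(0.5719·0.4281/890) = 0.01659 and √(0.1510·0.8490/192) = 0.02584.
SE(p̂₁ − p̂₂) = √(SE₁² + SE₂²) = √(0.0002752281 + 0.0006677056) = 0.03071, since the two samples are independent.
At 95% confidence z* = 1.960; margin = 1.960 × 0.03071 = 0.06019.
The difference is 0.5719 − 0.1510 = 0.4209, so the interval is 0.4209 ± 0.06019 = (0.361, 0.481).

(0.361, 0.481)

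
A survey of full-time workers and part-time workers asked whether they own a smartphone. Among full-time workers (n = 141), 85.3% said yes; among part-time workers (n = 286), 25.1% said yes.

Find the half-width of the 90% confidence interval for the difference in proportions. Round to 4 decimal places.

0.0647

The two standard errors are √(0.8530×0.1470/141) = 0.02982 and √(0.2510×0.7490/286) = 0.02564.
Because the samples are independent, SE_diff = √(0.02982² + 0.02564²) = 0.03933.
Using z* = 1.645 for 90%, ME = 1.645 × 0.03933 = 0.06470.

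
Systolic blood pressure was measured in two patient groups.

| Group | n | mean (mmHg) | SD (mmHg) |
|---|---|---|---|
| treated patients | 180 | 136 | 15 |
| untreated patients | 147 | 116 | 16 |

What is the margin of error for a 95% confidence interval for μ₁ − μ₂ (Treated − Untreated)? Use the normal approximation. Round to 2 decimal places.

SE₁ = s₁/√n₁ = 15/√180 = 1.1180; SE₂ = 16/√147 = 1.3197.
Independent samples, unequal variances: SE_diff = √(SE₁² + SE₂²) = √(1.249924 + 1.74160809) = 1.7296.
z* = 1.960, so margin of error = 1.960 × 1.7296 = 3.3900.

3.39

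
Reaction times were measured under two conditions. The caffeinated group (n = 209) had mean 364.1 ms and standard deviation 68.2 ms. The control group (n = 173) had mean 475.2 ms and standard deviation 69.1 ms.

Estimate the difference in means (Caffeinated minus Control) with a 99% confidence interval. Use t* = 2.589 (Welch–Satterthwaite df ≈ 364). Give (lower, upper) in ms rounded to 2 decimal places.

Per-group SEs: s₁/√n₁ = 68.2/√209 = 4.7175, s₂/√n₂ = 69.1/√173 = 5.2536.
Unpooled SE of the difference: √(22.25480625 + 27.60031296) = 7.0608.
Margin of error = t* · SE = 2.589 × 7.0608 = 18.2804.
x̄₁ − x̄₂ = 364.1 − 475.2 = -111.1000.
CI: -111.1000 ± 18.2804 = (-129.38, -92.82).

(-129.38, -92.82)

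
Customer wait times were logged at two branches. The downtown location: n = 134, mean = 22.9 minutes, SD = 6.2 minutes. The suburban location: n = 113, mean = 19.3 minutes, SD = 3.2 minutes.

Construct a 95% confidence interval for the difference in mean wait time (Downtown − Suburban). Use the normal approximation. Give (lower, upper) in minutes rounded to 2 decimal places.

SE₁ = s₁/√n₁ = 6.2/√134 = 0.5356; SE₂ = 3.2/√113 = 0.3010.
Independent samples, unequal variances: SE_diff = √(SE₁² + SE₂²) = √(0.28686736 + 0.090601) = 0.6144.
z* = 1.960, so margin of error = 1.960 × 0.6144 = 1.2042.
Difference in means = 22.9 − 19.3 = 3.6000.
3.6000 ± 1.2042 → (2.40, 4.80).

(2.40, 4.80)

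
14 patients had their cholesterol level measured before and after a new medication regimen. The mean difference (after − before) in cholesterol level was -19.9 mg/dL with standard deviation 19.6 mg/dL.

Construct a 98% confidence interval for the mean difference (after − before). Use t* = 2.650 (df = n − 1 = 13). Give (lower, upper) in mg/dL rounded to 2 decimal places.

(-33.78, -6.02)

This is a matched-pairs design, so SE = s_d/√n = 19.6/√14 = 5.2383.
Margin = 2.650 × 5.2383 = 13.8815; the interval is -19.9 ± 13.8815 = (-33.78, -6.02).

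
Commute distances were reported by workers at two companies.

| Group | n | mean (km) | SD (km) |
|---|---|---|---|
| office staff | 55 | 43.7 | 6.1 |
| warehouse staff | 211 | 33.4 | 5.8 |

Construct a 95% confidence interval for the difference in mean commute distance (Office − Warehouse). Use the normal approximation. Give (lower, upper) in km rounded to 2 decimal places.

(8.51, 12.09)

Standard errors of each mean: 6.1/√55 = 0.8225 and 5.8/√211 = 0.3993.
SE(x̄₁ − x̄₂) = √(0.8225² + 0.3993²) = 0.9143 for independent samples with unequal variances.
With z* = 1.960, the margin is 1.960 × 0.9143 = 1.7920.
x̄₁ − x̄₂ = 43.7 − 33.4 = 10.3000; the interval is 10.3000 ± 1.7920 = (8.51, 12.09).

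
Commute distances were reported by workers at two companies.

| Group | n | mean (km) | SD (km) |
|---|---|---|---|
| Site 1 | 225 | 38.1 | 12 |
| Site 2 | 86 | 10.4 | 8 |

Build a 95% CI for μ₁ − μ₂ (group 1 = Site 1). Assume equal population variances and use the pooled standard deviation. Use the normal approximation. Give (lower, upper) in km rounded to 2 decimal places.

(24.96, 30.44)

Pooled variance s_p² = [224·12² + 85·8²] / (225+86−2) = 121.9935, so s_p = 11.0451.
SE_diff = s_p·√(1/n₁ + 1/n₂) = 11.0451·√(1/225 + 1/86) = 1.4003.
z* = 1.960; margin = 1.960 × 1.4003 = 2.7446.
Difference = 38.1 − 10.4 = 27.7000.
27.7000 ± 2.7446 → (24.96, 30.44).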